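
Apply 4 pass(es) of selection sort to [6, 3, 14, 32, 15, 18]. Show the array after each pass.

Pass 1: Select minimum 3 at index 1, swap -> [3, 6, 14, 32, 15, 18]
Pass 2: Select minimum 6 at index 1, swap -> [3, 6, 14, 32, 15, 18]
Pass 3: Select minimum 14 at index 2, swap -> [3, 6, 14, 32, 15, 18]
Pass 4: Select minimum 15 at index 4, swap -> [3, 6, 14, 15, 32, 18]


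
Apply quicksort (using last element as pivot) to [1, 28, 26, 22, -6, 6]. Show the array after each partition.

Partition 1: pivot=6 at index 2 -> [1, -6, 6, 22, 28, 26]
Partition 2: pivot=-6 at index 0 -> [-6, 1, 6, 22, 28, 26]
Partition 3: pivot=26 at index 4 -> [-6, 1, 6, 22, 26, 28]


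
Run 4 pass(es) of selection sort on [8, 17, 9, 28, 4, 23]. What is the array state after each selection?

Pass 1: Select minimum 4 at index 4, swap -> [4, 17, 9, 28, 8, 23]
Pass 2: Select minimum 8 at index 4, swap -> [4, 8, 9, 28, 17, 23]
Pass 3: Select minimum 9 at index 2, swap -> [4, 8, 9, 28, 17, 23]
Pass 4: Select minimum 17 at index 4, swap -> [4, 8, 9, 17, 28, 23]


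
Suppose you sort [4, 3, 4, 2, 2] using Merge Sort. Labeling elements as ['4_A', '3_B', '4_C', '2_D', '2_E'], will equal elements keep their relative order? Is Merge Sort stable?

Trace Merge Sort on the labeled array (the key is the number; the letter only tracks identity):
  Merge [4_A] + [3_B] -> [3_B, 4_A]
  Merge [2_D] + [2_E] -> [2_D, 2_E]
  Merge [4_C] + [2_D, 2_E] -> [2_D, 2_E, 4_C]
  Merge [3_B, 4_A] + [2_D, 2_E, 4_C] -> [2_D, 2_E, 3_B, 4_A, 4_C]
Final order: [2_D, 2_E, 3_B, 4_A, 4_C]
Equal keys:
  value 2: originally 2_D, 2_E; after sorting 2_D, 2_E -> order preserved
  value 4: originally 4_A, 4_C; after sorting 4_A, 4_C -> order preserved
All equal keys kept their original relative order. Merge Sort is stable: when the heads of the two halves are equal the merge takes from the left half first.
Answer: Stable


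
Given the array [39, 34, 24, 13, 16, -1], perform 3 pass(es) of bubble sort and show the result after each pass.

After pass 1: [34, 24, 13, 16, -1, 39] (5 swaps)
After pass 2: [24, 13, 16, -1, 34, 39] (4 swaps)
After pass 3: [13, 16, -1, 24, 34, 39] (3 swaps)
Total swaps: 12


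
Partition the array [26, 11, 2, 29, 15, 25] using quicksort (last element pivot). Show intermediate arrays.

Partition 1: pivot=25 at index 3 -> [11, 2, 15, 25, 26, 29]
Partition 2: pivot=15 at index 2 -> [11, 2, 15, 25, 26, 29]
Partition 3: pivot=2 at index 0 -> [2, 11, 15, 25, 26, 29]
Partition 4: pivot=29 at index 5 -> [2, 11, 15, 25, 26, 29]


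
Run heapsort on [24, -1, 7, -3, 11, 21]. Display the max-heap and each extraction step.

Build heap: [24, 11, 21, -3, -1, 7]
Extract 24: [21, 11, 7, -3, -1, 24]
Extract 21: [11, -1, 7, -3, 21, 24]
Extract 11: [7, -1, -3, 11, 21, 24]
Extract 7: [-1, -3, 7, 11, 21, 24]
Extract -1: [-3, -1, 7, 11, 21, 24]


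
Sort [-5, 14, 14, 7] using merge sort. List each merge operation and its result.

Divide and conquer:
  Merge [-5] + [14] -> [-5, 14]
  Merge [14] + [7] -> [7, 14]
  Merge [-5, 14] + [7, 14] -> [-5, 7, 14, 14]


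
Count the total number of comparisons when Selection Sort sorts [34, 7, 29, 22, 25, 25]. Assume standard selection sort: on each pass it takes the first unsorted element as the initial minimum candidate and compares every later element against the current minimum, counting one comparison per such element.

Pass 1: scan indices 1..5 for the minimum = 5 comparison(s); min is 7, place at index 0 -> [7, 34, 29, 22, 25, 25]
Pass 2: scan indices 2..5 for the minimum = 4 comparison(s); min is 22, place at index 1 -> [7, 22, 29, 34, 25, 25]
Pass 3: scan indices 3..5 for the minimum = 3 comparison(s); min is 25, place at index 2 -> [7, 22, 25, 34, 29, 25]
Pass 4: scan indices 4..5 for the minimum = 2 comparison(s); min is 25, place at index 3 -> [7, 22, 25, 25, 29, 34]
Pass 5: scan indices 5..5 for the minimum = 1 comparison(s); min is 29, place at index 4 -> [7, 22, 25, 25, 29, 34]
Selection sort always scans the whole unsorted suffix, so the count is (n-1) + (n-2) + ... + 1 = n(n-1)/2 = 6*5/2 = 15 regardless of the input order.
Total comparisons: 5 + 4 + 3 + 2 + 1 = 15


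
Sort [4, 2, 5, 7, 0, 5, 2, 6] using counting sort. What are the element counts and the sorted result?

Count array: [1, 0, 2, 0, 1, 2, 1, 1]
(count[i] = number of elements equal to i)
Cumulative count: [1, 1, 3, 3, 4, 6, 7, 8]
Sorted: [0, 2, 2, 4, 5, 5, 6, 7]


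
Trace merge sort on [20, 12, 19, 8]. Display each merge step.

Divide and conquer:
  Merge [20] + [12] -> [12, 20]
  Merge [19] + [8] -> [8, 19]
  Merge [12, 20] + [8, 19] -> [8, 12, 19, 20]


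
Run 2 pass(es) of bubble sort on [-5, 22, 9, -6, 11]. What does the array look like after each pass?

After pass 1: [-5, 9, -6, 11, 22] (3 swaps)
After pass 2: [-5, -6, 9, 11, 22] (1 swaps)
Total swaps: 4


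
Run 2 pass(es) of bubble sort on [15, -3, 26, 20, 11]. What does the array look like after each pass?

After pass 1: [-3, 15, 20, 11, 26] (3 swaps)
After pass 2: [-3, 15, 11, 20, 26] (1 swaps)
Total swaps: 4


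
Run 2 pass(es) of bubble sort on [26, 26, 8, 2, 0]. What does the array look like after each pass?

After pass 1: [26, 8, 2, 0, 26] (3 swaps)
After pass 2: [8, 2, 0, 26, 26] (3 swaps)
Total swaps: 6


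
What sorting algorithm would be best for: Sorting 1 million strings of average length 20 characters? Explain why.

Best choice: MSD radix sort or Mergesort
Reason: MSD radix sort is a non-comparison sort that buckets the strings by successive character positions, running in time proportional to the total number of characters examined rather than O(n log n) string comparisons; mergesort is a stable O(n log n)-comparison alternative that works for arbitrary variable-length keys


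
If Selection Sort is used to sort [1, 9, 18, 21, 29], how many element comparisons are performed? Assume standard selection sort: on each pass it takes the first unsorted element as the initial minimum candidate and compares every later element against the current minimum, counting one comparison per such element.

Pass 1: scan indices 1..4 for the minimum = 4 comparison(s); min is 1, place at index 0 -> [1, 9, 18, 21, 29]
Pass 2: scan indices 2..4 for the minimum = 3 comparison(s); min is 9, place at index 1 -> [1, 9, 18, 21, 29]
Pass 3: scan indices 3..4 for the minimum = 2 comparison(s); min is 18, place at index 2 -> [1, 9, 18, 21, 29]
Pass 4: scan indices 4..4 for the minimum = 1 comparison(s); min is 21, place at index 3 -> [1, 9, 18, 21, 29]
Selection sort always scans the whole unsorted suffix, so the count is (n-1) + (n-2) + ... + 1 = n(n-1)/2 = 5*4/2 = 10 regardless of the input order.
Total comparisons: 4 + 3 + 2 + 1 = 10


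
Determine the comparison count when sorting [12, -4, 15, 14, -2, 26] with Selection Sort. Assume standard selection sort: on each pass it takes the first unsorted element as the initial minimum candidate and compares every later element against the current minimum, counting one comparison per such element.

Pass 1: scan indices 1..5 for the minimum = 5 comparison(s); min is -4, place at index 0 -> [-4, 12, 15, 14, -2, 26]
Pass 2: scan indices 2..5 for the minimum = 4 comparison(s); min is -2, place at index 1 -> [-4, -2, 15, 14, 12, 26]
Pass 3: scan indices 3..5 for the minimum = 3 comparison(s); min is 12, place at index 2 -> [-4, -2, 12, 14, 15, 26]
Pass 4: scan indices 4..5 for the minimum = 2 comparison(s); min is 14, place at index 3 -> [-4, -2, 12, 14, 15, 26]
Pass 5: scan indices 5..5 for the minimum = 1 comparison(s); min is 15, place at index 4 -> [-4, -2, 12, 14, 15, 26]
Selection sort always scans the whole unsorted suffix, so the count is (n-1) + (n-2) + ... + 1 = n(n-1)/2 = 6*5/2 = 15 regardless of the input order.
Total comparisons: 5 + 4 + 3 + 2 + 1 = 15


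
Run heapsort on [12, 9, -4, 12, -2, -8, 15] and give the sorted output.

Build heap: [15, 12, 12, 9, -2, -8, -4]
Extract 15: [12, 9, 12, -4, -2, -8, 15]
Extract 12: [12, 9, -8, -4, -2, 12, 15]
Extract 12: [9, -2, -8, -4, 12, 12, 15]
Extract 9: [-2, -4, -8, 9, 12, 12, 15]
Extract -2: [-4, -8, -2, 9, 12, 12, 15]
Extract -4: [-8, -4, -2, 9, 12, 12, 15]


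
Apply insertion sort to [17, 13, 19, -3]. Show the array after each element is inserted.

First element 17 is already 'sorted'
Insert 13: shifted 1 elements -> [13, 17, 19, -3]
Insert 19: shifted 0 elements -> [13, 17, 19, -3]
Insert -3: shifted 3 elements -> [-3, 13, 17, 19]


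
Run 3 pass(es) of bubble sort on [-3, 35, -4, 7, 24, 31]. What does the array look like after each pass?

After pass 1: [-3, -4, 7, 24, 31, 35] (4 swaps)
After pass 2: [-4, -3, 7, 24, 31, 35] (1 swaps)
After pass 3: [-4, -3, 7, 24, 31, 35] (0 swaps)
Total swaps: 5


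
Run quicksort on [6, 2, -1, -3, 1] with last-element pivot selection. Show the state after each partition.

Partition 1: pivot=1 at index 2 -> [-1, -3, 1, 2, 6]
Partition 2: pivot=-3 at index 0 -> [-3, -1, 1, 2, 6]
Partition 3: pivot=6 at index 4 -> [-3, -1, 1, 2, 6]


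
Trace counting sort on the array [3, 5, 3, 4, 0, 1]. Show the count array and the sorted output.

Count array: [1, 1, 0, 2, 1, 1]
(count[i] = number of elements equal to i)
Cumulative count: [1, 2, 2, 4, 5, 6]
Sorted: [0, 1, 3, 3, 4, 5]


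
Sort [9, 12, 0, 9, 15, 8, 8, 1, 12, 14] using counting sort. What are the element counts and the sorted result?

Count array: [1, 1, 0, 0, 0, 0, 0, 0, 2, 2, 0, 0, 2, 0, 1, 1]
(count[i] = number of elements equal to i)
Cumulative count: [1, 2, 2, 2, 2, 2, 2, 2, 4, 6, 6, 6, 8, 8, 9, 10]
Sorted: [0, 1, 8, 8, 9, 9, 12, 12, 14, 15]


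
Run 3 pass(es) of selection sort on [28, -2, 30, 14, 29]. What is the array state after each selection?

Pass 1: Select minimum -2 at index 1, swap -> [-2, 28, 30, 14, 29]
Pass 2: Select minimum 14 at index 3, swap -> [-2, 14, 30, 28, 29]
Pass 3: Select minimum 28 at index 3, swap -> [-2, 14, 28, 30, 29]


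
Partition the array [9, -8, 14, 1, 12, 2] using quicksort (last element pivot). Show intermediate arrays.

Partition 1: pivot=2 at index 2 -> [-8, 1, 2, 9, 12, 14]
Partition 2: pivot=1 at index 1 -> [-8, 1, 2, 9, 12, 14]
Partition 3: pivot=14 at index 5 -> [-8, 1, 2, 9, 12, 14]
Partition 4: pivot=12 at index 4 -> [-8, 1, 2, 9, 12, 14]


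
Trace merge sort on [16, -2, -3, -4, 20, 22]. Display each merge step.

Divide and conquer:
  Merge [-2] + [-3] -> [-3, -2]
  Merge [16] + [-3, -2] -> [-3, -2, 16]
  Merge [20] + [22] -> [20, 22]
  Merge [-4] + [20, 22] -> [-4, 20, 22]
  Merge [-3, -2, 16] + [-4, 20, 22] -> [-4, -3, -2, 16, 20, 22]


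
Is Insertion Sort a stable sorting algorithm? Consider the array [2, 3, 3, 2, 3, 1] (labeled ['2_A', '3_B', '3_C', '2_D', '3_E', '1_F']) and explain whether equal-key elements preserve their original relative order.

Trace Insertion Sort on the labeled array (the key is the number; the letter only tracks identity):
  Insert 3_B at index 1: [2_A, 3_B, 3_C, 2_D, 3_E, 1_F]
  Insert 3_C at index 2: [2_A, 3_B, 3_C, 2_D, 3_E, 1_F]
  Insert 2_D at index 1: [2_A, 2_D, 3_B, 3_C, 3_E, 1_F]
  Insert 3_E at index 4: [2_A, 2_D, 3_B, 3_C, 3_E, 1_F]
  Insert 1_F at index 0: [1_F, 2_A, 2_D, 3_B, 3_C, 3_E]
Final order: [1_F, 2_A, 2_D, 3_B, 3_C, 3_E]
Equal keys:
  value 2: originally 2_A, 2_D; after sorting 2_A, 2_D -> order preserved
  value 3: originally 3_B, 3_C, 3_E; after sorting 3_B, 3_C, 3_E -> order preserved
All equal keys kept their original relative order. Insertion Sort is stable: elements are shifted only while they are strictly greater than the key, so a key is inserted after any equal elements already placed.
Answer: Stable


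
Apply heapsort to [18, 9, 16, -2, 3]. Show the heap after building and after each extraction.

Build heap: [18, 9, 16, -2, 3]
Extract 18: [16, 9, 3, -2, 18]
Extract 16: [9, -2, 3, 16, 18]
Extract 9: [3, -2, 9, 16, 18]
Extract 3: [-2, 3, 9, 16, 18]


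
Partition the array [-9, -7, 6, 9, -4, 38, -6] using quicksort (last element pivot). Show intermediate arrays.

Partition 1: pivot=-6 at index 2 -> [-9, -7, -6, 9, -4, 38, 6]
Partition 2: pivot=-7 at index 1 -> [-9, -7, -6, 9, -4, 38, 6]
Partition 3: pivot=6 at index 4 -> [-9, -7, -6, -4, 6, 38, 9]
Partition 4: pivot=9 at index 5 -> [-9, -7, -6, -4, 6, 9, 38]


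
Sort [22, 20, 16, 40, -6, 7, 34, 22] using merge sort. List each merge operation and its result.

Divide and conquer:
  Merge [22] + [20] -> [20, 22]
  Merge [16] + [40] -> [16, 40]
  Merge [20, 22] + [16, 40] -> [16, 20, 22, 40]
  Merge [-6] + [7] -> [-6, 7]
  Merge [34] + [22] -> [22, 34]
  Merge [-6, 7] + [22, 34] -> [-6, 7, 22, 34]
  Merge [16, 20, 22, 40] + [-6, 7, 22, 34] -> [-6, 7, 16, 20, 22, 22, 34, 40]


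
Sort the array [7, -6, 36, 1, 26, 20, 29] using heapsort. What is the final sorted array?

Build heap: [36, 26, 29, 1, -6, 20, 7]
Extract 36: [29, 26, 20, 1, -6, 7, 36]
Extract 29: [26, 7, 20, 1, -6, 29, 36]
Extract 26: [20, 7, -6, 1, 26, 29, 36]
Extract 20: [7, 1, -6, 20, 26, 29, 36]
Extract 7: [1, -6, 7, 20, 26, 29, 36]
Extract 1: [-6, 1, 7, 20, 26, 29, 36]


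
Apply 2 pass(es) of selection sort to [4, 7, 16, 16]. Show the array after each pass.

Pass 1: Select minimum 4 at index 0, swap -> [4, 7, 16, 16]
Pass 2: Select minimum 7 at index 1, swap -> [4, 7, 16, 16]


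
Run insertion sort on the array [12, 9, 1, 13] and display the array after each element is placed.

First element 12 is already 'sorted'
Insert 9: shifted 1 elements -> [9, 12, 1, 13]
Insert 1: shifted 2 elements -> [1, 9, 12, 13]
Insert 13: shifted 0 elements -> [1, 9, 12, 13]


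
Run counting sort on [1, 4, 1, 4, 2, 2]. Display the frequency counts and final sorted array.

Count array: [0, 2, 2, 0, 2]
(count[i] = number of elements equal to i)
Cumulative count: [0, 2, 4, 4, 6]
Sorted: [1, 1, 2, 2, 4, 4]


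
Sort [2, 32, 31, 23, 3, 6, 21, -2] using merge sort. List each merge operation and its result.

Divide and conquer:
  Merge [2] + [32] -> [2, 32]
  Merge [31] + [23] -> [23, 31]
  Merge [2, 32] + [23, 31] -> [2, 23, 31, 32]
  Merge [3] + [6] -> [3, 6]
  Merge [21] + [-2] -> [-2, 21]
  Merge [3, 6] + [-2, 21] -> [-2, 3, 6, 21]
  Merge [2, 23, 31, 32] + [-2, 3, 6, 21] -> [-2, 2, 3, 6, 21, 23, 31, 32]


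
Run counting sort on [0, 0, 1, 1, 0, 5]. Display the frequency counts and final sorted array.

Count array: [3, 2, 0, 0, 0, 1]
(count[i] = number of elements equal to i)
Cumulative count: [3, 5, 5, 5, 5, 6]
Sorted: [0, 0, 0, 1, 1, 5]


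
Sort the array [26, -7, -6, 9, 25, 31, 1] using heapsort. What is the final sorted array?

Build heap: [31, 25, 26, 9, -7, -6, 1]
Extract 31: [26, 25, 1, 9, -7, -6, 31]
Extract 26: [25, 9, 1, -6, -7, 26, 31]
Extract 25: [9, -6, 1, -7, 25, 26, 31]
Extract 9: [1, -6, -7, 9, 25, 26, 31]
Extract 1: [-6, -7, 1, 9, 25, 26, 31]
Extract -6: [-7, -6, 1, 9, 25, 26, 31]


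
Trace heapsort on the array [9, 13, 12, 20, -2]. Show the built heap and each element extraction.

Build heap: [20, 13, 12, 9, -2]
Extract 20: [13, 9, 12, -2, 20]
Extract 13: [12, 9, -2, 13, 20]
Extract 12: [9, -2, 12, 13, 20]
Extract 9: [-2, 9, 12, 13, 20]


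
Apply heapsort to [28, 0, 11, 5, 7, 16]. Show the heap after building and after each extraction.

Build heap: [28, 7, 16, 5, 0, 11]
Extract 28: [16, 7, 11, 5, 0, 28]
Extract 16: [11, 7, 0, 5, 16, 28]
Extract 11: [7, 5, 0, 11, 16, 28]
Extract 7: [5, 0, 7, 11, 16, 28]
Extract 5: [0, 5, 7, 11, 16, 28]


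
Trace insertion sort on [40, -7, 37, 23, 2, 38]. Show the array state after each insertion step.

First element 40 is already 'sorted'
Insert -7: shifted 1 elements -> [-7, 40, 37, 23, 2, 38]
Insert 37: shifted 1 elements -> [-7, 37, 40, 23, 2, 38]
Insert 23: shifted 2 elements -> [-7, 23, 37, 40, 2, 38]
Insert 2: shifted 3 elements -> [-7, 2, 23, 37, 40, 38]
Insert 38: shifted 1 elements -> [-7, 2, 23, 37, 38, 40]


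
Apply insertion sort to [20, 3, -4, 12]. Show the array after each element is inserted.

First element 20 is already 'sorted'
Insert 3: shifted 1 elements -> [3, 20, -4, 12]
Insert -4: shifted 2 elements -> [-4, 3, 20, 12]
Insert 12: shifted 1 elements -> [-4, 3, 12, 20]


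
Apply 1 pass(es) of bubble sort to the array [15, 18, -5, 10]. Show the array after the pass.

After pass 1: [15, -5, 10, 18] (2 swaps)
Total swaps: 2


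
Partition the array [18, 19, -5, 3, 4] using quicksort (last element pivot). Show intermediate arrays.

Partition 1: pivot=4 at index 2 -> [-5, 3, 4, 19, 18]
Partition 2: pivot=3 at index 1 -> [-5, 3, 4, 19, 18]
Partition 3: pivot=18 at index 3 -> [-5, 3, 4, 18, 19]


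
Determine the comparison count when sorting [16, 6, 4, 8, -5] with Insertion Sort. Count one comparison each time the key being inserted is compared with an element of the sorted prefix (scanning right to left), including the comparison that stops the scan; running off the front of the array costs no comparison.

Insert 6: 16 > 6 (shift), reached front = 1 comparison(s) -> [6, 16, 4, 8, -5]
Insert 4: 16 > 4 (shift), 6 > 4 (shift), reached front = 2 comparison(s) -> [4, 6, 16, 8, -5]
Insert 8: 16 > 8 (shift), 6 <= 8 (stop) = 2 comparison(s) -> [4, 6, 8, 16, -5]
Insert -5: 16 > -5 (shift), 8 > -5 (shift), 6 > -5 (shift), 4 > -5 (shift), reached front = 4 comparison(s) -> [-5, 4, 6, 8, 16]
Total comparisons: 1 + 2 + 2 + 4 = 9


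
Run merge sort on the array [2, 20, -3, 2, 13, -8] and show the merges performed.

Divide and conquer:
  Merge [20] + [-3] -> [-3, 20]
  Merge [2] + [-3, 20] -> [-3, 2, 20]
  Merge [13] + [-8] -> [-8, 13]
  Merge [2] + [-8, 13] -> [-8, 2, 13]
  Merge [-3, 2, 20] + [-8, 2, 13] -> [-8, -3, 2, 2, 13, 20]


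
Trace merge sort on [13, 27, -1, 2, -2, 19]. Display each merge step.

Divide and conquer:
  Merge [27] + [-1] -> [-1, 27]
  Merge [13] + [-1, 27] -> [-1, 13, 27]
  Merge [-2] + [19] -> [-2, 19]
  Merge [2] + [-2, 19] -> [-2, 2, 19]
  Merge [-1, 13, 27] + [-2, 2, 19] -> [-2, -1, 2, 13, 19, 27]


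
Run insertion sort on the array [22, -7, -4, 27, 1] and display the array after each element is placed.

First element 22 is already 'sorted'
Insert -7: shifted 1 elements -> [-7, 22, -4, 27, 1]
Insert -4: shifted 1 elements -> [-7, -4, 22, 27, 1]
Insert 27: shifted 0 elements -> [-7, -4, 22, 27, 1]
Insert 1: shifted 2 elements -> [-7, -4, 1, 22, 27]


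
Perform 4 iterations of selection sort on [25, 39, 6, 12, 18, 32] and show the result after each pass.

Pass 1: Select minimum 6 at index 2, swap -> [6, 39, 25, 12, 18, 32]
Pass 2: Select minimum 12 at index 3, swap -> [6, 12, 25, 39, 18, 32]
Pass 3: Select minimum 18 at index 4, swap -> [6, 12, 18, 39, 25, 32]
Pass 4: Select minimum 25 at index 4, swap -> [6, 12, 18, 25, 39, 32]


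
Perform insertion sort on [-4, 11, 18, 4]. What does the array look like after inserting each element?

First element -4 is already 'sorted'
Insert 11: shifted 0 elements -> [-4, 11, 18, 4]
Insert 18: shifted 0 elements -> [-4, 11, 18, 4]
Insert 4: shifted 2 elements -> [-4, 4, 11, 18]


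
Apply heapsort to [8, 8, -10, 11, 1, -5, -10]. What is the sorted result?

Build heap: [11, 8, -5, 8, 1, -10, -10]
Extract 11: [8, 8, -5, -10, 1, -10, 11]
Extract 8: [8, 1, -5, -10, -10, 8, 11]
Extract 8: [1, -10, -5, -10, 8, 8, 11]
Extract 1: [-5, -10, -10, 1, 8, 8, 11]
Extract -5: [-10, -10, -5, 1, 8, 8, 11]
Extract -10: [-10, -10, -5, 1, 8, 8, 11]


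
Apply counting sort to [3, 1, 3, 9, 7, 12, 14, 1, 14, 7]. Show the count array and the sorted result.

Count array: [0, 2, 0, 2, 0, 0, 0, 2, 0, 1, 0, 0, 1, 0, 2]
(count[i] = number of elements equal to i)
Cumulative count: [0, 2, 2, 4, 4, 4, 4, 6, 6, 7, 7, 7, 8, 8, 10]
Sorted: [1, 1, 3, 3, 7, 7, 9, 12, 14, 14]


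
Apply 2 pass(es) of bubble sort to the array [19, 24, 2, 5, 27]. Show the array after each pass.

After pass 1: [19, 2, 5, 24, 27] (2 swaps)
After pass 2: [2, 5, 19, 24, 27] (2 swaps)
Total swaps: 4


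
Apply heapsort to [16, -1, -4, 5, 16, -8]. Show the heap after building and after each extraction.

Build heap: [16, 16, -4, 5, -1, -8]
Extract 16: [16, 5, -4, -8, -1, 16]
Extract 16: [5, -1, -4, -8, 16, 16]
Extract 5: [-1, -8, -4, 5, 16, 16]
Extract -1: [-4, -8, -1, 5, 16, 16]
Extract -4: [-8, -4, -1, 5, 16, 16]


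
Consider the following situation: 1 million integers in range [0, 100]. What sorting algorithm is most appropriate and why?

Best choice: Counting sort
Reason: O(n + k) where k=100 is small; linear time beats O(n log n)


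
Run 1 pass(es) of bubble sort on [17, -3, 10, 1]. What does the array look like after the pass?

After pass 1: [-3, 10, 1, 17] (3 swaps)
Total swaps: 3


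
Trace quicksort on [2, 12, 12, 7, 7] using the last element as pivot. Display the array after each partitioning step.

Partition 1: pivot=7 at index 2 -> [2, 7, 7, 12, 12]
Partition 2: pivot=7 at index 1 -> [2, 7, 7, 12, 12]
Partition 3: pivot=12 at index 4 -> [2, 7, 7, 12, 12]


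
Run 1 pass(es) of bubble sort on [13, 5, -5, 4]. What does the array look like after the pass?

After pass 1: [5, -5, 4, 13] (3 swaps)
Total swaps: 3


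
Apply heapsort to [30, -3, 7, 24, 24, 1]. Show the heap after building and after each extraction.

Build heap: [30, 24, 7, -3, 24, 1]
Extract 30: [24, 24, 7, -3, 1, 30]
Extract 24: [24, 1, 7, -3, 24, 30]
Extract 24: [7, 1, -3, 24, 24, 30]
Extract 7: [1, -3, 7, 24, 24, 30]
Extract 1: [-3, 1, 7, 24, 24, 30]


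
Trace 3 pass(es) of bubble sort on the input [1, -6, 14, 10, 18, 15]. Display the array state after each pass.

After pass 1: [-6, 1, 10, 14, 15, 18] (3 swaps)
After pass 2: [-6, 1, 10, 14, 15, 18] (0 swaps)
After pass 3: [-6, 1, 10, 14, 15, 18] (0 swaps)
Total swaps: 3


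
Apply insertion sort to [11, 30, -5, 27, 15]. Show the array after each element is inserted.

First element 11 is already 'sorted'
Insert 30: shifted 0 elements -> [11, 30, -5, 27, 15]
Insert -5: shifted 2 elements -> [-5, 11, 30, 27, 15]
Insert 27: shifted 1 elements -> [-5, 11, 27, 30, 15]
Insert 15: shifted 2 elements -> [-5, 11, 15, 27, 30]


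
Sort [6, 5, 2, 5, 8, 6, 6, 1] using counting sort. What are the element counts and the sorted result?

Count array: [0, 1, 1, 0, 0, 2, 3, 0, 1]
(count[i] = number of elements equal to i)
Cumulative count: [0, 1, 2, 2, 2, 4, 7, 7, 8]
Sorted: [1, 2, 5, 5, 6, 6, 6, 8]


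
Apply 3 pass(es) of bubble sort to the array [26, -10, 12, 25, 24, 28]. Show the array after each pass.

After pass 1: [-10, 12, 25, 24, 26, 28] (4 swaps)
After pass 2: [-10, 12, 24, 25, 26, 28] (1 swaps)
After pass 3: [-10, 12, 24, 25, 26, 28] (0 swaps)
Total swaps: 5


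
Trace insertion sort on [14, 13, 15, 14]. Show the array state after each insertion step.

First element 14 is already 'sorted'
Insert 13: shifted 1 elements -> [13, 14, 15, 14]
Insert 15: shifted 0 elements -> [13, 14, 15, 14]
Insert 14: shifted 1 elements -> [13, 14, 14, 15]


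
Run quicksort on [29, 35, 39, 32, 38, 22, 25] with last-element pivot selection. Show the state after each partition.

Partition 1: pivot=25 at index 1 -> [22, 25, 39, 32, 38, 29, 35]
Partition 2: pivot=35 at index 4 -> [22, 25, 32, 29, 35, 39, 38]
Partition 3: pivot=29 at index 2 -> [22, 25, 29, 32, 35, 39, 38]
Partition 4: pivot=38 at index 5 -> [22, 25, 29, 32, 35, 38, 39]


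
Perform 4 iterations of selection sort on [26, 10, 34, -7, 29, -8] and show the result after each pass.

Pass 1: Select minimum -8 at index 5, swap -> [-8, 10, 34, -7, 29, 26]
Pass 2: Select minimum -7 at index 3, swap -> [-8, -7, 34, 10, 29, 26]
Pass 3: Select minimum 10 at index 3, swap -> [-8, -7, 10, 34, 29, 26]
Pass 4: Select minimum 26 at index 5, swap -> [-8, -7, 10, 26, 29, 34]


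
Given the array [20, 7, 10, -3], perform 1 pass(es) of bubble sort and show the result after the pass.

After pass 1: [7, 10, -3, 20] (3 swaps)
Total swaps: 3


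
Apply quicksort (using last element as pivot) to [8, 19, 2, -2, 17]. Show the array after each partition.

Partition 1: pivot=17 at index 3 -> [8, 2, -2, 17, 19]
Partition 2: pivot=-2 at index 0 -> [-2, 2, 8, 17, 19]
Partition 3: pivot=8 at index 2 -> [-2, 2, 8, 17, 19]


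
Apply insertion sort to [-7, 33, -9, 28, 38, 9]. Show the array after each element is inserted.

First element -7 is already 'sorted'
Insert 33: shifted 0 elements -> [-7, 33, -9, 28, 38, 9]
Insert -9: shifted 2 elements -> [-9, -7, 33, 28, 38, 9]
Insert 28: shifted 1 elements -> [-9, -7, 28, 33, 38, 9]
Insert 38: shifted 0 elements -> [-9, -7, 28, 33, 38, 9]
Insert 9: shifted 3 elements -> [-9, -7, 9, 28, 33, 38]


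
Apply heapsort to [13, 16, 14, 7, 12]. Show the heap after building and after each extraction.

Build heap: [16, 13, 14, 7, 12]
Extract 16: [14, 13, 12, 7, 16]
Extract 14: [13, 7, 12, 14, 16]
Extract 13: [12, 7, 13, 14, 16]
Extract 12: [7, 12, 13, 14, 16]


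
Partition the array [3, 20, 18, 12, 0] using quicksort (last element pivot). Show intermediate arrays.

Partition 1: pivot=0 at index 0 -> [0, 20, 18, 12, 3]
Partition 2: pivot=3 at index 1 -> [0, 3, 18, 12, 20]
Partition 3: pivot=20 at index 4 -> [0, 3, 18, 12, 20]
Partition 4: pivot=12 at index 2 -> [0, 3, 12, 18, 20]


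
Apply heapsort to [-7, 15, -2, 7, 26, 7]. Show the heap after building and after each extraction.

Build heap: [26, 15, 7, 7, -7, -2]
Extract 26: [15, 7, 7, -2, -7, 26]
Extract 15: [7, -2, 7, -7, 15, 26]
Extract 7: [7, -2, -7, 7, 15, 26]
Extract 7: [-2, -7, 7, 7, 15, 26]
Extract -2: [-7, -2, 7, 7, 15, 26]


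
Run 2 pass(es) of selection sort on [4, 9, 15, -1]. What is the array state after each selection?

Pass 1: Select minimum -1 at index 3, swap -> [-1, 9, 15, 4]
Pass 2: Select minimum 4 at index 3, swap -> [-1, 4, 15, 9]


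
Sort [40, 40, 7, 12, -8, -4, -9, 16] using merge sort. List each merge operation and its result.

Divide and conquer:
  Merge [40] + [40] -> [40, 40]
  Merge [7] + [12] -> [7, 12]
  Merge [40, 40] + [7, 12] -> [7, 12, 40, 40]
  Merge [-8] + [-4] -> [-8, -4]
  Merge [-9] + [16] -> [-9, 16]
  Merge [-8, -4] + [-9, 16] -> [-9, -8, -4, 16]
  Merge [7, 12, 40, 40] + [-9, -8, -4, 16] -> [-9, -8, -4, 7, 12, 16, 40, 40]


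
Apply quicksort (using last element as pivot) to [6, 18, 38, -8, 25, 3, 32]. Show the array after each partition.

Partition 1: pivot=32 at index 5 -> [6, 18, -8, 25, 3, 32, 38]
Partition 2: pivot=3 at index 1 -> [-8, 3, 6, 25, 18, 32, 38]
Partition 3: pivot=18 at index 3 -> [-8, 3, 6, 18, 25, 32, 38]


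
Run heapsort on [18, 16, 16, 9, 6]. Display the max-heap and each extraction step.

Build heap: [18, 16, 16, 9, 6]
Extract 18: [16, 9, 16, 6, 18]
Extract 16: [16, 9, 6, 16, 18]
Extract 16: [9, 6, 16, 16, 18]
Extract 9: [6, 9, 16, 16, 18]


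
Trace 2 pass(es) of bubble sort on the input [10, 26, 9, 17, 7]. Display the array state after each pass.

After pass 1: [10, 9, 17, 7, 26] (3 swaps)
After pass 2: [9, 10, 7, 17, 26] (2 swaps)
Total swaps: 5


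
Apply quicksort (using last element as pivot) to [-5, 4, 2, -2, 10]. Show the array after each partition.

Partition 1: pivot=10 at index 4 -> [-5, 4, 2, -2, 10]
Partition 2: pivot=-2 at index 1 -> [-5, -2, 2, 4, 10]
Partition 3: pivot=4 at index 3 -> [-5, -2, 2, 4, 10]


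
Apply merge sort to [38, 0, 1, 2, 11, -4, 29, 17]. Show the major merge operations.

Divide and conquer:
  Merge [38] + [0] -> [0, 38]
  Merge [1] + [2] -> [1, 2]
  Merge [0, 38] + [1, 2] -> [0, 1, 2, 38]
  Merge [11] + [-4] -> [-4, 11]
  Merge [29] + [17] -> [17, 29]
  Merge [-4, 11] + [17, 29] -> [-4, 11, 17, 29]
  Merge [0, 1, 2, 38] + [-4, 11, 17, 29] -> [-4, 0, 1, 2, 11, 17, 29, 38]


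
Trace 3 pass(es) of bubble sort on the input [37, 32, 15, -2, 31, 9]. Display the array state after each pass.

After pass 1: [32, 15, -2, 31, 9, 37] (5 swaps)
After pass 2: [15, -2, 31, 9, 32, 37] (4 swaps)
After pass 3: [-2, 15, 9, 31, 32, 37] (2 swaps)
Total swaps: 11


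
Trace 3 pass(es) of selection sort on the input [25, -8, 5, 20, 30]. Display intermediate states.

Pass 1: Select minimum -8 at index 1, swap -> [-8, 25, 5, 20, 30]
Pass 2: Select minimum 5 at index 2, swap -> [-8, 5, 25, 20, 30]
Pass 3: Select minimum 20 at index 3, swap -> [-8, 5, 20, 25, 30]


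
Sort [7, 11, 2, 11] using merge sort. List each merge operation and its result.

Divide and conquer:
  Merge [7] + [11] -> [7, 11]
  Merge [2] + [11] -> [2, 11]
  Merge [7, 11] + [2, 11] -> [2, 7, 11, 11]


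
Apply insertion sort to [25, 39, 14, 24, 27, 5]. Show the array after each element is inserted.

First element 25 is already 'sorted'
Insert 39: shifted 0 elements -> [25, 39, 14, 24, 27, 5]
Insert 14: shifted 2 elements -> [14, 25, 39, 24, 27, 5]
Insert 24: shifted 2 elements -> [14, 24, 25, 39, 27, 5]
Insert 27: shifted 1 elements -> [14, 24, 25, 27, 39, 5]
Insert 5: shifted 5 elements -> [5, 14, 24, 25, 27, 39]


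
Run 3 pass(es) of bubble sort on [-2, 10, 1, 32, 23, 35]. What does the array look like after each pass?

After pass 1: [-2, 1, 10, 23, 32, 35] (2 swaps)
After pass 2: [-2, 1, 10, 23, 32, 35] (0 swaps)
After pass 3: [-2, 1, 10, 23, 32, 35] (0 swaps)
Total swaps: 2


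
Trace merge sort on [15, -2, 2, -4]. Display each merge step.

Divide and conquer:
  Merge [15] + [-2] -> [-2, 15]
  Merge [2] + [-4] -> [-4, 2]
  Merge [-2, 15] + [-4, 2] -> [-4, -2, 2, 15]


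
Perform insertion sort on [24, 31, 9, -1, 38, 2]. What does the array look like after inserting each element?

First element 24 is already 'sorted'
Insert 31: shifted 0 elements -> [24, 31, 9, -1, 38, 2]
Insert 9: shifted 2 elements -> [9, 24, 31, -1, 38, 2]
Insert -1: shifted 3 elements -> [-1, 9, 24, 31, 38, 2]
Insert 38: shifted 0 elements -> [-1, 9, 24, 31, 38, 2]
Insert 2: shifted 4 elements -> [-1, 2, 9, 24, 31, 38]


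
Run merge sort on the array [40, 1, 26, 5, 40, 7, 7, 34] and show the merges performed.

Divide and conquer:
  Merge [40] + [1] -> [1, 40]
  Merge [26] + [5] -> [5, 26]
  Merge [1, 40] + [5, 26] -> [1, 5, 26, 40]
  Merge [40] + [7] -> [7, 40]
  Merge [7] + [34] -> [7, 34]
  Merge [7, 40] + [7, 34] -> [7, 7, 34, 40]
  Merge [1, 5, 26, 40] + [7, 7, 34, 40] -> [1, 5, 7, 7, 26, 34, 40, 40]


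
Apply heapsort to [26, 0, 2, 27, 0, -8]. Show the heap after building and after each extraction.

Build heap: [27, 26, 2, 0, 0, -8]
Extract 27: [26, 0, 2, -8, 0, 27]
Extract 26: [2, 0, 0, -8, 26, 27]
Extract 2: [0, -8, 0, 2, 26, 27]
Extract 0: [0, -8, 0, 2, 26, 27]
Extract 0: [-8, 0, 0, 2, 26, 27]


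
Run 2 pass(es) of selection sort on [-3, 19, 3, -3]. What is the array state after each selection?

Pass 1: Select minimum -3 at index 0, swap -> [-3, 19, 3, -3]
Pass 2: Select minimum -3 at index 3, swap -> [-3, -3, 3, 19]


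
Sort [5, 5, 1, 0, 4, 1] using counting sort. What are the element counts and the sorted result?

Count array: [1, 2, 0, 0, 1, 2]
(count[i] = number of elements equal to i)
Cumulative count: [1, 3, 3, 3, 4, 6]
Sorted: [0, 1, 1, 4, 5, 5]


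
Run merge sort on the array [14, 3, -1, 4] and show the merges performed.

Divide and conquer:
  Merge [14] + [3] -> [3, 14]
  Merge [-1] + [4] -> [-1, 4]
  Merge [3, 14] + [-1, 4] -> [-1, 3, 4, 14]


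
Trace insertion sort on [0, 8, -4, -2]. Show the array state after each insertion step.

First element 0 is already 'sorted'
Insert 8: shifted 0 elements -> [0, 8, -4, -2]
Insert -4: shifted 2 elements -> [-4, 0, 8, -2]
Insert -2: shifted 2 elements -> [-4, -2, 0, 8]


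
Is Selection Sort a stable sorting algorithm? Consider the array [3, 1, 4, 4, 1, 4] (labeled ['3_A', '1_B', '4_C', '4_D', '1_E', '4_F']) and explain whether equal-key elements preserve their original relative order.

Trace Selection Sort on the labeled array (the key is the number; the letter only tracks identity):
  Pass 1: minimum of unsorted part is 1_B at index 1; swap it with 3_A at index 0 -> [1_B, 3_A, 4_C, 4_D, 1_E, 4_F]
  Pass 2: minimum of unsorted part is 1_E at index 4; swap it with 3_A at index 1 -> [1_B, 1_E, 4_C, 4_D, 3_A, 4_F]
  Pass 3: minimum of unsorted part is 3_A at index 4; swap it with 4_C at index 2 -> [1_B, 1_E, 3_A, 4_D, 4_C, 4_F]
  Pass 4: minimum 4_D is already at index 3; no swap -> [1_B, 1_E, 3_A, 4_D, 4_C, 4_F]
  Pass 5: minimum 4_C is already at index 4; no swap -> [1_B, 1_E, 3_A, 4_D, 4_C, 4_F]
Final order: [1_B, 1_E, 3_A, 4_D, 4_C, 4_F]
Equal keys:
  value 1: originally 1_B, 1_E; after sorting 1_B, 1_E -> order preserved
  value 4: originally 4_C, 4_D, 4_F; after sorting 4_D, 4_C, 4_F -> order changed
Equal keys were reordered, so Selection Sort is not stable: the long-range swap that moves the minimum into place can carry an element past an equal key. (One such input is enough; an unstable sort may happen to preserve order on other inputs, but it gives no guarantee.)
Answer: Not stable


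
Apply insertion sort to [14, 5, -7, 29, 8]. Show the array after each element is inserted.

First element 14 is already 'sorted'
Insert 5: shifted 1 elements -> [5, 14, -7, 29, 8]
Insert -7: shifted 2 elements -> [-7, 5, 14, 29, 8]
Insert 29: shifted 0 elements -> [-7, 5, 14, 29, 8]
Insert 8: shifted 2 elements -> [-7, 5, 8, 14, 29]


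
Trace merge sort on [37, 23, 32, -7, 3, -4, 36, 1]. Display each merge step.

Divide and conquer:
  Merge [37] + [23] -> [23, 37]
  Merge [32] + [-7] -> [-7, 32]
  Merge [23, 37] + [-7, 32] -> [-7, 23, 32, 37]
  Merge [3] + [-4] -> [-4, 3]
  Merge [36] + [1] -> [1, 36]
  Merge [-4, 3] + [1, 36] -> [-4, 1, 3, 36]
  Merge [-7, 23, 32, 37] + [-4, 1, 3, 36] -> [-7, -4, 1, 3, 23, 32, 36, 37]


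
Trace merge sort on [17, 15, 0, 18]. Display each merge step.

Divide and conquer:
  Merge [17] + [15] -> [15, 17]
  Merge [0] + [18] -> [0, 18]
  Merge [15, 17] + [0, 18] -> [0, 15, 17, 18]


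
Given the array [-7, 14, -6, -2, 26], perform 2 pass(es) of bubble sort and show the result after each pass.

After pass 1: [-7, -6, -2, 14, 26] (2 swaps)
After pass 2: [-7, -6, -2, 14, 26] (0 swaps)
Total swaps: 2


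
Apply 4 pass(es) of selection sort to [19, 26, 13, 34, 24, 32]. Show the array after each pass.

Pass 1: Select minimum 13 at index 2, swap -> [13, 26, 19, 34, 24, 32]
Pass 2: Select minimum 19 at index 2, swap -> [13, 19, 26, 34, 24, 32]
Pass 3: Select minimum 24 at index 4, swap -> [13, 19, 24, 34, 26, 32]
Pass 4: Select minimum 26 at index 4, swap -> [13, 19, 24, 26, 34, 32]


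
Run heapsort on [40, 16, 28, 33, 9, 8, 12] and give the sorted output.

Build heap: [40, 33, 28, 16, 9, 8, 12]
Extract 40: [33, 16, 28, 12, 9, 8, 40]
Extract 33: [28, 16, 8, 12, 9, 33, 40]
Extract 28: [16, 12, 8, 9, 28, 33, 40]
Extract 16: [12, 9, 8, 16, 28, 33, 40]
Extract 12: [9, 8, 12, 16, 28, 33, 40]
Extract 9: [8, 9, 12, 16, 28, 33, 40]


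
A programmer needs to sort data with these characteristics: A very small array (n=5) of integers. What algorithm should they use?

Best choice: Insertion sort
Reason: For tiny inputs the O(n^2) overhead is negligible and insertion sort has minimal constant factors


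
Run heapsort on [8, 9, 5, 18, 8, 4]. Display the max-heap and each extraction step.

Build heap: [18, 9, 5, 8, 8, 4]
Extract 18: [9, 8, 5, 4, 8, 18]
Extract 9: [8, 8, 5, 4, 9, 18]
Extract 8: [8, 4, 5, 8, 9, 18]
Extract 8: [5, 4, 8, 8, 9, 18]
Extract 5: [4, 5, 8, 8, 9, 18]


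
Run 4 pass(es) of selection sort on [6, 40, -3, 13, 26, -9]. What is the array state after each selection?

Pass 1: Select minimum -9 at index 5, swap -> [-9, 40, -3, 13, 26, 6]
Pass 2: Select minimum -3 at index 2, swap -> [-9, -3, 40, 13, 26, 6]
Pass 3: Select minimum 6 at index 5, swap -> [-9, -3, 6, 13, 26, 40]
Pass 4: Select minimum 13 at index 3, swap -> [-9, -3, 6, 13, 26, 40]


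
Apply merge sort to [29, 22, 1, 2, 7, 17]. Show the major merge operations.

Divide and conquer:
  Merge [22] + [1] -> [1, 22]
  Merge [29] + [1, 22] -> [1, 22, 29]
  Merge [7] + [17] -> [7, 17]
  Merge [2] + [7, 17] -> [2, 7, 17]
  Merge [1, 22, 29] + [2, 7, 17] -> [1, 2, 7, 17, 22, 29]


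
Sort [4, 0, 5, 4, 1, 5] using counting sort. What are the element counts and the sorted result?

Count array: [1, 1, 0, 0, 2, 2]
(count[i] = number of elements equal to i)
Cumulative count: [1, 2, 2, 2, 4, 6]
Sorted: [0, 1, 4, 4, 5, 5]


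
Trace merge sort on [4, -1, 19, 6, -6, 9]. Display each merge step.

Divide and conquer:
  Merge [-1] + [19] -> [-1, 19]
  Merge [4] + [-1, 19] -> [-1, 4, 19]
  Merge [-6] + [9] -> [-6, 9]
  Merge [6] + [-6, 9] -> [-6, 6, 9]
  Merge [-1, 4, 19] + [-6, 6, 9] -> [-6, -1, 4, 6, 9, 19]


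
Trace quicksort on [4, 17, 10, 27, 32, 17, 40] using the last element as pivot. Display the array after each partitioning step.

Partition 1: pivot=40 at index 6 -> [4, 17, 10, 27, 32, 17, 40]
Partition 2: pivot=17 at index 3 -> [4, 17, 10, 17, 32, 27, 40]
Partition 3: pivot=10 at index 1 -> [4, 10, 17, 17, 32, 27, 40]
Partition 4: pivot=27 at index 4 -> [4, 10, 17, 17, 27, 32, 40]


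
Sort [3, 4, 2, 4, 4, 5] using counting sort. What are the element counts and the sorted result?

Count array: [0, 0, 1, 1, 3, 1]
(count[i] = number of elements equal to i)
Cumulative count: [0, 0, 1, 2, 5, 6]
Sorted: [2, 3, 4, 4, 4, 5]


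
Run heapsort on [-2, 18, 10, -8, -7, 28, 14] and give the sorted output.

Build heap: [28, 18, 14, -8, -7, 10, -2]
Extract 28: [18, -2, 14, -8, -7, 10, 28]
Extract 18: [14, -2, 10, -8, -7, 18, 28]
Extract 14: [10, -2, -7, -8, 14, 18, 28]
Extract 10: [-2, -8, -7, 10, 14, 18, 28]
Extract -2: [-7, -8, -2, 10, 14, 18, 28]
Extract -7: [-8, -7, -2, 10, 14, 18, 28]


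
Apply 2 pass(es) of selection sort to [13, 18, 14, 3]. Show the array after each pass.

Pass 1: Select minimum 3 at index 3, swap -> [3, 18, 14, 13]
Pass 2: Select minimum 13 at index 3, swap -> [3, 13, 14, 18]


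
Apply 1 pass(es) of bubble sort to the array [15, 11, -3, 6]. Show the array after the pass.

After pass 1: [11, -3, 6, 15] (3 swaps)
Total swaps: 3


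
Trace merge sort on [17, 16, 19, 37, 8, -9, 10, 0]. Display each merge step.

Divide and conquer:
  Merge [17] + [16] -> [16, 17]
  Merge [19] + [37] -> [19, 37]
  Merge [16, 17] + [19, 37] -> [16, 17, 19, 37]
  Merge [8] + [-9] -> [-9, 8]
  Merge [10] + [0] -> [0, 10]
  Merge [-9, 8] + [0, 10] -> [-9, 0, 8, 10]
  Merge [16, 17, 19, 37] + [-9, 0, 8, 10] -> [-9, 0, 8, 10, 16, 17, 19, 37]


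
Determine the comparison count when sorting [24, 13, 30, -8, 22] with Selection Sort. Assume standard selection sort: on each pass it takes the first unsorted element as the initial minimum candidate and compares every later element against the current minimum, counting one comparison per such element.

Pass 1: scan indices 1..4 for the minimum = 4 comparison(s); min is -8, place at index 0 -> [-8, 13, 30, 24, 22]
Pass 2: scan indices 2..4 for the minimum = 3 comparison(s); min is 13, place at index 1 -> [-8, 13, 30, 24, 22]
Pass 3: scan indices 3..4 for the minimum = 2 comparison(s); min is 22, place at index 2 -> [-8, 13, 22, 24, 30]
Pass 4: scan indices 4..4 for the minimum = 1 comparison(s); min is 24, place at index 3 -> [-8, 13, 22, 24, 30]
Selection sort always scans the whole unsorted suffix, so the count is (n-1) + (n-2) + ... + 1 = n(n-1)/2 = 5*4/2 = 10 regardless of the input order.
Total comparisons: 4 + 3 + 2 + 1 = 10


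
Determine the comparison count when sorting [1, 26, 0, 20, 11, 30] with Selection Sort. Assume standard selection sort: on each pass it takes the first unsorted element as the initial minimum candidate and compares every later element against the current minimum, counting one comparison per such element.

Pass 1: scan indices 1..5 for the minimum = 5 comparison(s); min is 0, place at index 0 -> [0, 26, 1, 20, 11, 30]
Pass 2: scan indices 2..5 for the minimum = 4 comparison(s); min is 1, place at index 1 -> [0, 1, 26, 20, 11, 30]
Pass 3: scan indices 3..5 for the minimum = 3 comparison(s); min is 11, place at index 2 -> [0, 1, 11, 20, 26, 30]
Pass 4: scan indices 4..5 for the minimum = 2 comparison(s); min is 20, place at index 3 -> [0, 1, 11, 20, 26, 30]
Pass 5: scan indices 5..5 for the minimum = 1 comparison(s); min is 26, place at index 4 -> [0, 1, 11, 20, 26, 30]
Selection sort always scans the whole unsorted suffix, so the count is (n-1) + (n-2) + ... + 1 = n(n-1)/2 = 6*5/2 = 15 regardless of the input order.
Total comparisons: 5 + 4 + 3 + 2 + 1 = 15
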